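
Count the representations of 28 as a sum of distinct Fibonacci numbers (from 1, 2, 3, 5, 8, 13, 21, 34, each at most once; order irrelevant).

2

28 = 21+5+2 = 13+8+5+2 — 2 representations.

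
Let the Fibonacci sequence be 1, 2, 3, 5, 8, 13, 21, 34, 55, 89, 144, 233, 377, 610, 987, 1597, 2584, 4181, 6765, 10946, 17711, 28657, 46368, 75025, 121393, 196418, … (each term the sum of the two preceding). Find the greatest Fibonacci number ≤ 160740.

121393

121393 ≤ 160740 < 196418, so the largest Fibonacci number not exceeding 160740 is 121393.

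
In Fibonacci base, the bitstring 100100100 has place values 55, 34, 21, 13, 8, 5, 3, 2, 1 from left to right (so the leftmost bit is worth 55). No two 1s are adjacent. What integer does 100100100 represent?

Summing the place values of the 1 bits: 55 + 13 + 3 = 71.

71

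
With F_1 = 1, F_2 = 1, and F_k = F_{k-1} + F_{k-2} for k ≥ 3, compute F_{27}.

Iterating the recurrence up to F_{22} = 17711 and F_{21} = 10946:
F_{23} = F_{22} + F_{21} = 17711 + 10946 = 28657
F_{24} = F_{23} + F_{22} = 28657 + 17711 = 46368
F_{25} = F_{24} + F_{23} = 46368 + 28657 = 75025
F_{26} = F_{25} + F_{24} = 75025 + 46368 = 121393
F_{27} = F_{26} + F_{25} = 121393 + 75025 = 196418

196418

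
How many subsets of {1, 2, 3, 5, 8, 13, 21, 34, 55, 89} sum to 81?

Starting from the Zeckendorf form and repeatedly splitting a term F_k into F_{k−1} + F_{k−2} (when neither is already used) reaches every representation.
81 = 55+21+5 = 55+21+3+2 = 55+13+8+5 = … (3 more), for 6 in all.

6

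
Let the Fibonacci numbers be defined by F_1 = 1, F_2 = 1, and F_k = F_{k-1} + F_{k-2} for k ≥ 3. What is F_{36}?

14930352

Iterating the recurrence up to F_{32} = 2178309 and F_{31} = 1346269:
F_{33} = F_{32} + F_{31} = 2178309 + 1346269 = 3524578
F_{34} = F_{33} + F_{32} = 3524578 + 2178309 = 5702887
F_{35} = F_{34} + F_{33} = 5702887 + 3524578 = 9227465
F_{36} = F_{35} + F_{34} = 9227465 + 5702887 = 14930352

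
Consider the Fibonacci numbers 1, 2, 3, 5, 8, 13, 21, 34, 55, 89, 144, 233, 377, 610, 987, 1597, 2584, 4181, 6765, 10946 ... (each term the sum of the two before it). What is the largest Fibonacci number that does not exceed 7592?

6765 ≤ 7592 < 10946, so the largest Fibonacci number not exceeding 7592 is 6765.

6765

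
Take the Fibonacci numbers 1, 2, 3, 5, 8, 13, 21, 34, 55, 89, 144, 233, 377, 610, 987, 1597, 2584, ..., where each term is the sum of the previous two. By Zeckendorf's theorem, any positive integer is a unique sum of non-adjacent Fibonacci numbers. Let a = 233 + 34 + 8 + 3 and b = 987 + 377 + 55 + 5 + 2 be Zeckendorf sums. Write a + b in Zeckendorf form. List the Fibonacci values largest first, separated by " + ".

The two numbers are 278 and 1426, so their sum is 1704.
Repeatedly subtract the largest Fibonacci number that fits:
take 1597 (≤ 1704); 1704 − 1597 = 107
take 89 (≤ 107); 107 − 89 = 18
take 13 (≤ 18); 18 − 13 = 5
take 5 (≤ 5); 5 − 5 = 0

1597 + 89 + 13 + 5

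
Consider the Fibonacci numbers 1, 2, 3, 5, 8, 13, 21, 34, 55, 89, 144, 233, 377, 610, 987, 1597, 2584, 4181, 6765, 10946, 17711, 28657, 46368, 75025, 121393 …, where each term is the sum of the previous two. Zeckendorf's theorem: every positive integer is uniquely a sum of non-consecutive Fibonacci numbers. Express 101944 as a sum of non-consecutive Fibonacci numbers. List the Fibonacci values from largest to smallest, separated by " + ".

75025 + 17711 + 6765 + 1597 + 610 + 233 + 3

101944 − 75025 = 26919
26919 − 17711 = 9208
9208 − 6765 = 2443
2443 − 1597 = 846
846 − 610 = 236
236 − 233 = 3
3 − 3 = 0
So 101944 = 75025 + 17711 + 6765 + 1597 + 610 + 233 + 3, with no two terms consecutive in the sequence.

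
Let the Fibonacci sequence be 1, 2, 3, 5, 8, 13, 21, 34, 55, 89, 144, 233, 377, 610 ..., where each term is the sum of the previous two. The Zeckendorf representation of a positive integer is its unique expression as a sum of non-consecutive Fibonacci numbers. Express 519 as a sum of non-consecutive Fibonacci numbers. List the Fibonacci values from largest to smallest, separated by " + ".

377 ≤ 519 < 610, so take 377; remainder 142
89 ≤ 142 < 144, so take 89; remainder 53
34 ≤ 53 < 55, so take 34; remainder 19
13 ≤ 19 < 21, so take 13; remainder 6
5 ≤ 6 < 8, so take 5; remainder 1
1 ≤ 1 < 2, so take 1; remainder 0
So 519 = 377 + 89 + 34 + 13 + 5 + 1, with no two terms consecutive in the sequence.

377 + 89 + 34 + 13 + 5 + 1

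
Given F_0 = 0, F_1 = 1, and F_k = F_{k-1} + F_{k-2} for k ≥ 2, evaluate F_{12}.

144

Iterating the recurrence up to F_{7} = 13 and F_{6} = 8:
F_{8} = F_{7} + F_{6} = 13 + 8 = 21
F_{9} = F_{8} + F_{7} = 21 + 13 = 34
F_{10} = F_{9} + F_{8} = 34 + 21 = 55
F_{11} = F_{10} + F_{9} = 55 + 34 = 89
F_{12} = F_{11} + F_{10} = 89 + 55 = 144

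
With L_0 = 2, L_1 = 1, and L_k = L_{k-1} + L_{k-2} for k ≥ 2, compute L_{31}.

Iterating the recurrence up to L_{25} = 167761 and L_{24} = 103682:
L_{26} = L_{25} + L_{24} = 167761 + 103682 = 271443
L_{27} = L_{26} + L_{25} = 271443 + 167761 = 439204
L_{28} = L_{27} + L_{26} = 439204 + 271443 = 710647
L_{29} = L_{28} + L_{27} = 710647 + 439204 = 1149851
L_{30} = L_{29} + L_{28} = 1149851 + 710647 = 1860498
L_{31} = L_{30} + L_{29} = 1860498 + 1149851 = 3010349

3010349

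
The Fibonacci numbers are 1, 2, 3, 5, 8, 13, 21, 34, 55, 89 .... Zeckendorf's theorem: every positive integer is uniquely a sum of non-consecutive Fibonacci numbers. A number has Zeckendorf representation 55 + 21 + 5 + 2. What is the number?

83

55 + 21 + 5 + 2 = 83.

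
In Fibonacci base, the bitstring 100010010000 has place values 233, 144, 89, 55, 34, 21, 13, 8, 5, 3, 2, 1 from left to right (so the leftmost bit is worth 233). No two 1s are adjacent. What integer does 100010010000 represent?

275

Summing the place values of the 1 bits: 233 + 34 + 8 = 275.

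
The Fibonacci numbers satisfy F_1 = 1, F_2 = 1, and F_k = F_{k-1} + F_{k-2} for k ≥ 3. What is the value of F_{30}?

Iterating the recurrence up to F_{26} = 121393 and F_{25} = 75025:
F_{27} = F_{26} + F_{25} = 121393 + 75025 = 196418
F_{28} = F_{27} + F_{26} = 196418 + 121393 = 317811
F_{29} = F_{28} + F_{27} = 317811 + 196418 = 514229
F_{30} = F_{29} + F_{28} = 514229 + 317811 = 832040

832040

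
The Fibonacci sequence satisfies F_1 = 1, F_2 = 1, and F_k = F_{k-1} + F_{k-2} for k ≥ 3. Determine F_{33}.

Iterating the recurrence up to F_{28} = 317811 and F_{27} = 196418:
F_{29} = F_{28} + F_{27} = 317811 + 196418 = 514229
F_{30} = F_{29} + F_{28} = 514229 + 317811 = 832040
F_{31} = F_{30} + F_{29} = 832040 + 514229 = 1346269
F_{32} = F_{31} + F_{30} = 1346269 + 832040 = 2178309
F_{33} = F_{32} + F_{31} = 2178309 + 1346269 = 3524578

3524578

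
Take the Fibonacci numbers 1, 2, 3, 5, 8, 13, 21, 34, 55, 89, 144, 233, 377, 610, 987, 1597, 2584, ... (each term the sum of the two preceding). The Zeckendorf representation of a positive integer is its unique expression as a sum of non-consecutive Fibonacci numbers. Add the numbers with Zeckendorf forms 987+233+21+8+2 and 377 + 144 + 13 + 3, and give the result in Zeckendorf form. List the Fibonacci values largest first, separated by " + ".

1597 + 144 + 34 + 13

The two numbers are 1251 and 537, so their sum is 1788.
1788 − 1597 = 191
191 − 144 = 47
47 − 34 = 13
13 − 13 = 0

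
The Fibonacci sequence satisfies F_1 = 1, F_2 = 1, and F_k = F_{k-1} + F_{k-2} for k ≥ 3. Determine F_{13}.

Iterating the recurrence up to F_{7} = 13 and F_{6} = 8:
F_{8} = F_{7} + F_{6} = 13 + 8 = 21
F_{9} = F_{8} + F_{7} = 21 + 13 = 34
F_{10} = F_{9} + F_{8} = 34 + 21 = 55
F_{11} = F_{10} + F_{9} = 55 + 34 = 89
F_{12} = F_{11} + F_{10} = 89 + 55 = 144
F_{13} = F_{12} + F_{11} = 144 + 89 = 233

233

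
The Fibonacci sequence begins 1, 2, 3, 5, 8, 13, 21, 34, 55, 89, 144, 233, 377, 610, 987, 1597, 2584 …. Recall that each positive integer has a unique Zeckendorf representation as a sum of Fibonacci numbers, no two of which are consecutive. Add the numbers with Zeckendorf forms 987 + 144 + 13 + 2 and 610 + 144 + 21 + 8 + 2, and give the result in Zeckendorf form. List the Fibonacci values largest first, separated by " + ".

1597 + 233 + 89 + 8 + 3 + 1

The two numbers are 1146 and 785, so their sum is 1931.
1931: greatest Fibonacci not exceeding it is 1597, leaving 334
334: greatest Fibonacci not exceeding it is 233, leaving 101
101: greatest Fibonacci not exceeding it is 89, leaving 12
12: greatest Fibonacci not exceeding it is 8, leaving 4
4: greatest Fibonacci not exceeding it is 3, leaving 1
1: greatest Fibonacci not exceeding it is 1, leaving 0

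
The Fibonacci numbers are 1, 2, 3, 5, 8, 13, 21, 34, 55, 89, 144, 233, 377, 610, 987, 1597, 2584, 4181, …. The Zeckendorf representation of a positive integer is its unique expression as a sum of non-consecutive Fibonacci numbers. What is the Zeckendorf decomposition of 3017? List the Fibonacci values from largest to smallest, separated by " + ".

2584 + 377 + 55 + 1

subtract 2584 from 3017: 433 remains
subtract 377 from 433: 56 remains
subtract 55 from 56: 1 remains
subtract 1 from 1: 0 remains
So 3017 = 2584 + 377 + 55 + 1, with no two terms consecutive in the sequence.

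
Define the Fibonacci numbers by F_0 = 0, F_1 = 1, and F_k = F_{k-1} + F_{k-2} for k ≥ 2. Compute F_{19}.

4181

Iterating the recurrence up to F_{14} = 377 and F_{13} = 233:
F_{15} = F_{14} + F_{13} = 377 + 233 = 610
F_{16} = F_{15} + F_{14} = 610 + 377 = 987
F_{17} = F_{16} + F_{15} = 987 + 610 = 1597
F_{18} = F_{17} + F_{16} = 1597 + 987 = 2584
F_{19} = F_{18} + F_{17} = 2584 + 1597 = 4181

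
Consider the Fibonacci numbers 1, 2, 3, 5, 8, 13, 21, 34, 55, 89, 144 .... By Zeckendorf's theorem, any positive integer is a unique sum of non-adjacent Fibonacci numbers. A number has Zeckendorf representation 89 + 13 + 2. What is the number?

89 + 13 + 2 = 104.

104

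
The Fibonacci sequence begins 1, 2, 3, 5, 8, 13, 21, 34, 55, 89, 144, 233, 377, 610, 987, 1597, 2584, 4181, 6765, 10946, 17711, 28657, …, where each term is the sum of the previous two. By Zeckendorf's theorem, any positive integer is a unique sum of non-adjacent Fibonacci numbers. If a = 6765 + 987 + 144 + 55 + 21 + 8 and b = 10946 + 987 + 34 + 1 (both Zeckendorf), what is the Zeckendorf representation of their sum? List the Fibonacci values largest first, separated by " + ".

The two numbers are 7980 and 11968, so their sum is 19948.
subtract 17711 from 19948: 2237 remains
subtract 1597 from 2237: 640 remains
subtract 610 from 640: 30 remains
subtract 21 from 30: 9 remains
subtract 8 from 9: 1 remains
subtract 1 from 1: 0 remains

17711 + 1597 + 610 + 21 + 8 + 1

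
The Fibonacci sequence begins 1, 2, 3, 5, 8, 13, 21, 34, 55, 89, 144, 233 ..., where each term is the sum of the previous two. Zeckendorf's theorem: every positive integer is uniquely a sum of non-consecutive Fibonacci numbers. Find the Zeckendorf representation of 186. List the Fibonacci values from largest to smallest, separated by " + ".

Greedily peel off the largest Fibonacci term at each step:
take 144 (≤ 186); 186 − 144 = 42
take 34 (≤ 42); 42 − 34 = 8
take 8 (≤ 8); 8 − 8 = 0
So 186 = 144 + 34 + 8, with no two terms consecutive in the sequence.

144 + 34 + 8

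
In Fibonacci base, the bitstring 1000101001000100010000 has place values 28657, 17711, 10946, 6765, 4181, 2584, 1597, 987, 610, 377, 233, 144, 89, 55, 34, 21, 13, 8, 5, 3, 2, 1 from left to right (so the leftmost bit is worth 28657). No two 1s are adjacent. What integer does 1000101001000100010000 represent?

34875

Summing the place values of the 1 bits: 28657 + 4181 + 1597 + 377 + 55 + 8 = 34875.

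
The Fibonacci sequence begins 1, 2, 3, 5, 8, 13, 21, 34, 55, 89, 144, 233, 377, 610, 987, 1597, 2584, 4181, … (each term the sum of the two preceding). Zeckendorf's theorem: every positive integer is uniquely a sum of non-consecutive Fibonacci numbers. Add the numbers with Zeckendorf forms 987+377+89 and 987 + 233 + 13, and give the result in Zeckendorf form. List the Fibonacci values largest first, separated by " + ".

2584 + 89 + 13

The two numbers are 1453 and 1233, so their sum is 2686.
take 2584 (≤ 2686); 2686 − 2584 = 102
take 89 (≤ 102); 102 − 89 = 13
take 13 (≤ 13); 13 − 13 = 0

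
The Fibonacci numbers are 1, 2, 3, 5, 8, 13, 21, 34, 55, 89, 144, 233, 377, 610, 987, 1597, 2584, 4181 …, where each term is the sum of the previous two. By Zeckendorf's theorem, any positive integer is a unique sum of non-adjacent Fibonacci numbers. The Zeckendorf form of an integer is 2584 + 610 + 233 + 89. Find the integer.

3516

2584 + 610 + 233 + 89 = 3516.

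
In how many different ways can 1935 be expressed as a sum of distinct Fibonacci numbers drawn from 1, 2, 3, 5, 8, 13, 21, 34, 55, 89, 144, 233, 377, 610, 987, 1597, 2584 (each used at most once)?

1935 = 1597+233+89+13+3 = 1597+233+89+13+2+1 = 1597+233+89+8+5+3 = … (35 more), for 38 in all.

38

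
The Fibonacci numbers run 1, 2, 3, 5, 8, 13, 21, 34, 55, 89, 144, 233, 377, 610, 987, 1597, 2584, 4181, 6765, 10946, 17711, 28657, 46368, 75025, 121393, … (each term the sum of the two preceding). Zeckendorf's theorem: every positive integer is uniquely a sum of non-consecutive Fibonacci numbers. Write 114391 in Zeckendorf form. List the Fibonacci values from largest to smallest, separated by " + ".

Greedy algorithm:
take 75025 (≤ 114391); 114391 − 75025 = 39366
take 28657 (≤ 39366); 39366 − 28657 = 10709
take 6765 (≤ 10709); 10709 − 6765 = 3944
take 2584 (≤ 3944); 3944 − 2584 = 1360
take 987 (≤ 1360); 1360 − 987 = 373
take 233 (≤ 373); 373 − 233 = 140
take 89 (≤ 140); 140 − 89 = 51
take 34 (≤ 51); 51 − 34 = 17
take 13 (≤ 17); 17 − 13 = 4
take 3 (≤ 4); 4 − 3 = 1
take 1 (≤ 1); 1 − 1 = 0
So 114391 = 75025 + 28657 + 6765 + 2584 + 987 + 233 + 89 + 34 + 13 + 3 + 1, with no two terms consecutive in the sequence.

75025 + 28657 + 6765 + 2584 + 987 + 233 + 89 + 34 + 13 + 3 + 1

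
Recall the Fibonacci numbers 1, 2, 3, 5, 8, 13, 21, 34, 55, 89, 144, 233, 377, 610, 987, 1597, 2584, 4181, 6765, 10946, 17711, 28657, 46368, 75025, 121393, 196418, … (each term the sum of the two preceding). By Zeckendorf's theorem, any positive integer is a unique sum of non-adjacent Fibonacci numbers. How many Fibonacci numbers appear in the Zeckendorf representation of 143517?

143517 − 121393 = 22124
22124 − 17711 = 4413
4413 − 4181 = 232
232 − 144 = 88
88 − 55 = 33
33 − 21 = 12
12 − 8 = 4
4 − 3 = 1
1 − 1 = 0
143517 = 121393 + 17711 + 4181 + 144 + 55 + 21 + 8 + 3 + 1, which has 9 terms.

9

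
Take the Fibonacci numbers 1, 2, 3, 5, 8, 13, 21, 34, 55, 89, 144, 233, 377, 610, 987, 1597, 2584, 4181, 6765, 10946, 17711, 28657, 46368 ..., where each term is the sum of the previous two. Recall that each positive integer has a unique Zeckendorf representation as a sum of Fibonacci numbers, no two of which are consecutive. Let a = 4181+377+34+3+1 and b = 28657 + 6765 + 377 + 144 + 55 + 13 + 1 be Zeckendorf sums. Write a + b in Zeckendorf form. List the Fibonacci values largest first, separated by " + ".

The two numbers are 4596 and 36012, so their sum is 40608.
40608 − 28657 = 11951
11951 − 10946 = 1005
1005 − 987 = 18
18 − 13 = 5
5 − 5 = 0

28657 + 10946 + 987 + 13 + 5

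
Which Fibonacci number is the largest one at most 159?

144 ≤ 159 < 233, so the largest Fibonacci number not exceeding 159 is 144.

144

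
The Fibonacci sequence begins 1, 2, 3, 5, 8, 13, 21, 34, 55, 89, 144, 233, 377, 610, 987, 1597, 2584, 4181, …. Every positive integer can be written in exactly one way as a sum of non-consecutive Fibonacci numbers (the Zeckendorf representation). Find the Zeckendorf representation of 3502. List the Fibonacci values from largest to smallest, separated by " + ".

3502 − 2584 = 918
918 − 610 = 308
308 − 233 = 75
75 − 55 = 20
20 − 13 = 7
7 − 5 = 2
2 − 2 = 0
So 3502 = 2584 + 610 + 233 + 55 + 13 + 5 + 2, with no two terms consecutive in the sequence.

2584 + 610 + 233 + 55 + 13 + 5 + 2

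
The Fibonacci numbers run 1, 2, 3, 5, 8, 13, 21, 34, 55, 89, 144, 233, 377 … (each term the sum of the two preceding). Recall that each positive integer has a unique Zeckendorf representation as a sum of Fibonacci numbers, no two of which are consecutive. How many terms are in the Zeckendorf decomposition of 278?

Repeatedly subtract the largest Fibonacci number that fits:
278: greatest Fibonacci not exceeding it is 233, leaving 45
45: greatest Fibonacci not exceeding it is 34, leaving 11
11: greatest Fibonacci not exceeding it is 8, leaving 3
3: greatest Fibonacci not exceeding it is 3, leaving 0
278 = 233 + 34 + 8 + 3, which has 4 terms.

4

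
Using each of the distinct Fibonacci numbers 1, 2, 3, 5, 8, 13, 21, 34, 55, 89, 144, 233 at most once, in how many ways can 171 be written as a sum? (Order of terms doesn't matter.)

10

Starting from the Zeckendorf form and repeatedly splitting a term F_k into F_{k−1} + F_{k−2} (when neither is already used) reaches every representation.
171 = 144+21+5+1 = 144+21+3+2+1 = 144+13+8+5+1 = 89+55+21+5+1 = 144+13+8+3+2+1 = … (5 more), for 10 in all.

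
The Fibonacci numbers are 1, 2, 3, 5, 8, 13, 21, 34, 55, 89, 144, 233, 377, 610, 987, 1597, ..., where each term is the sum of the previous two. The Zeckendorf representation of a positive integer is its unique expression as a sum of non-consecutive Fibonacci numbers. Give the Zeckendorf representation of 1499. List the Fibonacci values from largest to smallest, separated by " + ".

987 + 377 + 89 + 34 + 8 + 3 + 1

largest Fibonacci ≤ 1499 is 987; 1499 − 987 = 512
largest Fibonacci ≤ 512 is 377; 512 − 377 = 135
largest Fibonacci ≤ 135 is 89; 135 − 89 = 46
largest Fibonacci ≤ 46 is 34; 46 − 34 = 12
largest Fibonacci ≤ 12 is 8; 12 − 8 = 4
largest Fibonacci ≤ 4 is 3; 4 − 3 = 1
largest Fibonacci ≤ 1 is 1; 1 − 1 = 0
So 1499 = 987 + 377 + 89 + 34 + 8 + 3 + 1, with no two terms consecutive in the sequence.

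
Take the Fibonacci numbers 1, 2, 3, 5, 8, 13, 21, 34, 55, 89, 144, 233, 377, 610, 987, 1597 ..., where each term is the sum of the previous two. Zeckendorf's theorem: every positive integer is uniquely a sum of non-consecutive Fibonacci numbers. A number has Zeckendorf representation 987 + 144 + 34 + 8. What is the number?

1173

987 + 144 + 34 + 8 = 1173.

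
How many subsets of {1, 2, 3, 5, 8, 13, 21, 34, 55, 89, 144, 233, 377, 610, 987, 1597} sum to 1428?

21

Starting from the Zeckendorf form and repeatedly splitting a term F_k into F_{k−1} + F_{k−2} (when neither is already used) reaches every representation.
1428 = 987+377+55+8+1 = 987+377+55+5+3+1 = 987+377+34+21+8+1 = 987+233+144+55+8+1 = 987+377+34+21+5+3+1 = … (16 more), for 21 in all.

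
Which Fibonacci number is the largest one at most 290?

233

233 ≤ 290 < 377, so the largest Fibonacci number not exceeding 290 is 233.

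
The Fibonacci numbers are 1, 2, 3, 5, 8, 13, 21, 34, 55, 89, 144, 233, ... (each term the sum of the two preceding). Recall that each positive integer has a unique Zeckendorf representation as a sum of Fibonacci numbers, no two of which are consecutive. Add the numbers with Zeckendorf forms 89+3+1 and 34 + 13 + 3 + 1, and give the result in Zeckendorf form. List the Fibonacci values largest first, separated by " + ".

The two numbers are 93 and 51, so their sum is 144.
144: greatest Fibonacci not exceeding it is 144, leaving 0

144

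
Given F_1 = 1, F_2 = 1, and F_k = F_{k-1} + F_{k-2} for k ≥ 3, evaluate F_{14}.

377

Iterating the recurrence up to F_{10} = 55 and F_{9} = 34:
F_{11} = F_{10} + F_{9} = 55 + 34 = 89
F_{12} = F_{11} + F_{10} = 89 + 55 = 144
F_{13} = F_{12} + F_{11} = 144 + 89 = 233
F_{14} = F_{13} + F_{12} = 233 + 144 = 377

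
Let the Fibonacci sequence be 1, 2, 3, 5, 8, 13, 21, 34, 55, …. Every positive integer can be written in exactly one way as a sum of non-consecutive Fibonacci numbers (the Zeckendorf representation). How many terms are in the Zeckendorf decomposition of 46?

Repeatedly subtract the largest Fibonacci number that fits:
largest Fibonacci ≤ 46 is 34; 46 − 34 = 12
largest Fibonacci ≤ 12 is 8; 12 − 8 = 4
largest Fibonacci ≤ 4 is 3; 4 − 3 = 1
largest Fibonacci ≤ 1 is 1; 1 − 1 = 0
46 = 34 + 8 + 3 + 1, which has 4 terms.

4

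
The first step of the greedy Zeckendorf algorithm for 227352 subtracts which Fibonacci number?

196418

196418 ≤ 227352 < 317811, so the largest Fibonacci number not exceeding 227352 is 196418.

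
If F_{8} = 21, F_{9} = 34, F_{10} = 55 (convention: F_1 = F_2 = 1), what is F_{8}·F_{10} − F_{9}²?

-1

21·55 − 34² = 1155 − 1156 = -1. (Cassini's identity: F_{k−1}F_{k+1} − F_k² = (−1)^k.)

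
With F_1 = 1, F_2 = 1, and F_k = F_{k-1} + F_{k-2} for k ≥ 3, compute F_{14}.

377

Iterating the recurrence up to F_{9} = 34 and F_{8} = 21:
F_{10} = F_{9} + F_{8} = 34 + 21 = 55
F_{11} = F_{10} + F_{9} = 55 + 34 = 89
F_{12} = F_{11} + F_{10} = 89 + 55 = 144
F_{13} = F_{12} + F_{11} = 144 + 89 = 233
F_{14} = F_{13} + F_{12} = 233 + 144 = 377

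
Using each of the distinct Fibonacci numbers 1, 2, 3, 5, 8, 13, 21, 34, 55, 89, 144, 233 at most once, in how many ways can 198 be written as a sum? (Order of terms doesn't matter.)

2

198 = 144+34+13+5+2 = 89+55+34+13+5+2 — 2 representations.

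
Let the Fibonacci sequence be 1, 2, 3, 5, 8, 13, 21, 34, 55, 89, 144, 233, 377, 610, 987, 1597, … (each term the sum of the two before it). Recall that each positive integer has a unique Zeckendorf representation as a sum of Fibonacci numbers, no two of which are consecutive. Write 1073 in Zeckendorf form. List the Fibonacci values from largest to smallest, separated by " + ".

1073 − 987 = 86
86 − 55 = 31
31 − 21 = 10
10 − 8 = 2
2 − 2 = 0
So 1073 = 987 + 55 + 21 + 8 + 2, with no two terms consecutive in the sequence.

987 + 55 + 21 + 8 + 2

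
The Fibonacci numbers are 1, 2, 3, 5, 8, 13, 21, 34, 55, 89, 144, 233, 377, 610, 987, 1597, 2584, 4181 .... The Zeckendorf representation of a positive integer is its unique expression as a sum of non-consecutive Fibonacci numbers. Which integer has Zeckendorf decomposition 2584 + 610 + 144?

3338

2584 + 610 + 144 = 3338.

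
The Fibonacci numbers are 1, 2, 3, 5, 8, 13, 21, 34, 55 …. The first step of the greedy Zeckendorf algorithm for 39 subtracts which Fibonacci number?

34 ≤ 39 < 55, so the largest Fibonacci number not exceeding 39 is 34.

34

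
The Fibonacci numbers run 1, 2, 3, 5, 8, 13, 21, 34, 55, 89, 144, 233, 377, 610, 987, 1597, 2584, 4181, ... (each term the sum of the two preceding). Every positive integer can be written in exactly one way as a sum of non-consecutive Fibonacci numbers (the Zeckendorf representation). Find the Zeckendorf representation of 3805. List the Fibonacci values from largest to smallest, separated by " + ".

3805: greatest Fibonacci not exceeding it is 2584, leaving 1221
1221: greatest Fibonacci not exceeding it is 987, leaving 234
234: greatest Fibonacci not exceeding it is 233, leaving 1
1: greatest Fibonacci not exceeding it is 1, leaving 0
So 3805 = 2584 + 987 + 233 + 1, with no two terms consecutive in the sequence.

2584 + 987 + 233 + 1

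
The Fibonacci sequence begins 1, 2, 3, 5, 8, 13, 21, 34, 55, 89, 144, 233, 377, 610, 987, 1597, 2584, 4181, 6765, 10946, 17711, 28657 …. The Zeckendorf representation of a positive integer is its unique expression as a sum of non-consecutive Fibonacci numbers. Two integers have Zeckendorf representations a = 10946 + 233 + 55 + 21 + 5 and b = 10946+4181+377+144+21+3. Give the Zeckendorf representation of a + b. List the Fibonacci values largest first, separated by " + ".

The two numbers are 11260 and 15672, so their sum is 26932.
26932 − 17711 = 9221
9221 − 6765 = 2456
2456 − 1597 = 859
859 − 610 = 249
249 − 233 = 16
16 − 13 = 3
3 − 3 = 0

17711 + 6765 + 1597 + 610 + 233 + 13 + 3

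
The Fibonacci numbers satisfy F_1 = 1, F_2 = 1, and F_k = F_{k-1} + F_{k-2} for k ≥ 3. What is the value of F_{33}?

3524578

Iterating the recurrence up to F_{29} = 514229 and F_{28} = 317811:
F_{30} = F_{29} + F_{28} = 514229 + 317811 = 832040
F_{31} = F_{30} + F_{29} = 832040 + 514229 = 1346269
F_{32} = F_{31} + F_{30} = 1346269 + 832040 = 2178309
F_{33} = F_{32} + F_{31} = 2178309 + 1346269 = 3524578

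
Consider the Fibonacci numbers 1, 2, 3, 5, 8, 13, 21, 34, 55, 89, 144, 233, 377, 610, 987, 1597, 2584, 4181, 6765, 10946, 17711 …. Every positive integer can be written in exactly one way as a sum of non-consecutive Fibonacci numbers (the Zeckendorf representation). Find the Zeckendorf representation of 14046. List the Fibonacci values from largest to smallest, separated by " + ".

Greedily peel off the largest Fibonacci term at each step:
take 10946 (≤ 14046); 14046 − 10946 = 3100
take 2584 (≤ 3100); 3100 − 2584 = 516
take 377 (≤ 516); 516 − 377 = 139
take 89 (≤ 139); 139 − 89 = 50
take 34 (≤ 50); 50 − 34 = 16
take 13 (≤ 16); 16 − 13 = 3
take 3 (≤ 3); 3 − 3 = 0
So 14046 = 10946 + 2584 + 377 + 89 + 34 + 13 + 3, with no two terms consecutive in the sequence.

10946 + 2584 + 377 + 89 + 34 + 13 + 3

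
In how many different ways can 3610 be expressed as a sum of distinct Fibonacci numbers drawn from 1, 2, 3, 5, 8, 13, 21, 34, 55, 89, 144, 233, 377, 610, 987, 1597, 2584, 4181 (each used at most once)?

35

3610 = 2584+987+34+5 = 2584+987+34+3+2 = 2584+987+21+13+5 = 2584+610+377+34+5 = 2584+987+21+13+3+2 = … (30 more), for 35 in all.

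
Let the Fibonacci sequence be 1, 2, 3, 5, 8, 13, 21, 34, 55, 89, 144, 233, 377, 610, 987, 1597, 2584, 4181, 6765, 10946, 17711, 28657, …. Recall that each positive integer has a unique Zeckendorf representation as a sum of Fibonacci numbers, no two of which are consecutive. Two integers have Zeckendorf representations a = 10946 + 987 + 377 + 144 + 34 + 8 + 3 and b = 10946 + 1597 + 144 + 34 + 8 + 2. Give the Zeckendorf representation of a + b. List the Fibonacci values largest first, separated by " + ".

17711 + 6765 + 610 + 144

The two numbers are 12499 and 12731, so their sum is 25230.
25230: greatest Fibonacci not exceeding it is 17711, leaving 7519
7519: greatest Fibonacci not exceeding it is 6765, leaving 754
754: greatest Fibonacci not exceeding it is 610, leaving 144
144: greatest Fibonacci not exceeding it is 144, leaving 0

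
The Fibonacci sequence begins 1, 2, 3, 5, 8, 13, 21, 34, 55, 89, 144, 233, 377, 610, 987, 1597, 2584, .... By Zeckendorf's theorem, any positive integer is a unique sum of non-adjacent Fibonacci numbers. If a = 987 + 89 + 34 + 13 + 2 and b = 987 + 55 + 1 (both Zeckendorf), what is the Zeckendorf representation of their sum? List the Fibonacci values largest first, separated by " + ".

1597 + 377 + 144 + 34 + 13 + 3

The two numbers are 1125 and 1043, so their sum is 2168.
Repeatedly subtract the largest Fibonacci number that fits:
largest Fibonacci ≤ 2168 is 1597; 2168 − 1597 = 571
largest Fibonacci ≤ 571 is 377; 571 − 377 = 194
largest Fibonacci ≤ 194 is 144; 194 − 144 = 50
largest Fibonacci ≤ 50 is 34; 50 − 34 = 16
largest Fibonacci ≤ 16 is 13; 16 − 13 = 3
largest Fibonacci ≤ 3 is 3; 3 − 3 = 0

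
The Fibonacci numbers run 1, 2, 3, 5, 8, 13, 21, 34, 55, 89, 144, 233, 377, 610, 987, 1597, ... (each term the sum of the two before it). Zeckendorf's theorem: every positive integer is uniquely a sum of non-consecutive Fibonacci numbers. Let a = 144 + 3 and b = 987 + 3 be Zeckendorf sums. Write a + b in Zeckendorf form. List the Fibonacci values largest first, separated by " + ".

The two numbers are 147 and 990, so their sum is 1137.
subtract 987 from 1137: 150 remains
subtract 144 from 150: 6 remains
subtract 5 from 6: 1 remains
subtract 1 from 1: 0 remains

987 + 144 + 5 + 1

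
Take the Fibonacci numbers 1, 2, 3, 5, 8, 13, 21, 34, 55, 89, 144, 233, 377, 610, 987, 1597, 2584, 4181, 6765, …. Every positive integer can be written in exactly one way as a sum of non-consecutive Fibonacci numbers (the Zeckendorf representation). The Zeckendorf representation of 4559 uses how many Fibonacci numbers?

3

4559: greatest Fibonacci not exceeding it is 4181, leaving 378
378: greatest Fibonacci not exceeding it is 377, leaving 1
1: greatest Fibonacci not exceeding it is 1, leaving 0
4559 = 4181 + 377 + 1, which has 3 terms.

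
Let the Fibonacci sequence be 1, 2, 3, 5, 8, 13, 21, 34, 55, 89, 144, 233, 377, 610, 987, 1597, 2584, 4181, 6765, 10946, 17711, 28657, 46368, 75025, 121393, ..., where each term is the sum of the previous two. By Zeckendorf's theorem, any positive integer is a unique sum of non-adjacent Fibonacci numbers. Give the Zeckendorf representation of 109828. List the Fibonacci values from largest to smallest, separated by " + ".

75025 + 28657 + 4181 + 1597 + 233 + 89 + 34 + 8 + 3 + 1

109828: greatest Fibonacci not exceeding it is 75025, leaving 34803
34803: greatest Fibonacci not exceeding it is 28657, leaving 6146
6146: greatest Fibonacci not exceeding it is 4181, leaving 1965
1965: greatest Fibonacci not exceeding it is 1597, leaving 368
368: greatest Fibonacci not exceeding it is 233, leaving 135
135: greatest Fibonacci not exceeding it is 89, leaving 46
46: greatest Fibonacci not exceeding it is 34, leaving 12
12: greatest Fibonacci not exceeding it is 8, leaving 4
4: greatest Fibonacci not exceeding it is 3, leaving 1
1: greatest Fibonacci not exceeding it is 1, leaving 0
So 109828 = 75025 + 28657 + 4181 + 1597 + 233 + 89 + 34 + 8 + 3 + 1, with no two terms consecutive in the sequence.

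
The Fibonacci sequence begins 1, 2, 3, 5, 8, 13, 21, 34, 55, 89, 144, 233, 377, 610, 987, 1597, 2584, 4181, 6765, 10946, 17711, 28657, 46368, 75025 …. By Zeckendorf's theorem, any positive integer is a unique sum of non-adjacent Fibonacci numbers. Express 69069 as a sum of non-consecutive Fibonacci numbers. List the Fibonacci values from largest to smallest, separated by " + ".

Greedy algorithm:
69069: greatest Fibonacci not exceeding it is 46368, leaving 22701
22701: greatest Fibonacci not exceeding it is 17711, leaving 4990
4990: greatest Fibonacci not exceeding it is 4181, leaving 809
809: greatest Fibonacci not exceeding it is 610, leaving 199
199: greatest Fibonacci not exceeding it is 144, leaving 55
55: greatest Fibonacci not exceeding it is 55, leaving 0
So 69069 = 46368 + 17711 + 4181 + 610 + 144 + 55, with no two terms consecutive in the sequence.

46368 + 17711 + 4181 + 610 + 144 + 55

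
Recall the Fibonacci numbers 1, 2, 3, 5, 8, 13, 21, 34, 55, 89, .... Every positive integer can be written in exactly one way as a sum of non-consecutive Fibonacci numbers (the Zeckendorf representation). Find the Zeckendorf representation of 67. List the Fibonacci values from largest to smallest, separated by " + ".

subtract 55 from 67: 12 remains
subtract 8 from 12: 4 remains
subtract 3 from 4: 1 remains
subtract 1 from 1: 0 remains
So 67 = 55 + 8 + 3 + 1, with no two terms consecutive in the sequence.

55 + 8 + 3 + 1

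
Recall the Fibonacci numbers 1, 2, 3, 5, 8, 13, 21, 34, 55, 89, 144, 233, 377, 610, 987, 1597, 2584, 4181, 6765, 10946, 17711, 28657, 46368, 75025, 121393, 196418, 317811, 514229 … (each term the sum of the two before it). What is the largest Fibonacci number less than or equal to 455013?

317811

317811 ≤ 455013 < 514229, so the largest Fibonacci number not exceeding 455013 is 317811.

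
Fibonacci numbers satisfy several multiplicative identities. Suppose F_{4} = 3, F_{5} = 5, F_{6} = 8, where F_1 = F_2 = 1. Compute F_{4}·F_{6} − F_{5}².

3·8 − 5² = 24 − 25 = -1. (Cassini's identity: F_{k−1}F_{k+1} − F_k² = (−1)^k.)

-1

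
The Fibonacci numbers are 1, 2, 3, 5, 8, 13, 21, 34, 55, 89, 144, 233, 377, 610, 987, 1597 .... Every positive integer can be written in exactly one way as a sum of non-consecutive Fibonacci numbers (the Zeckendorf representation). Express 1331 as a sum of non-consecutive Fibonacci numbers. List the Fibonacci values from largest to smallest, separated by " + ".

1331: greatest Fibonacci not exceeding it is 987, leaving 344
344: greatest Fibonacci not exceeding it is 233, leaving 111
111: greatest Fibonacci not exceeding it is 89, leaving 22
22: greatest Fibonacci not exceeding it is 21, leaving 1
1: greatest Fibonacci not exceeding it is 1, leaving 0
So 1331 = 987 + 233 + 89 + 21 + 1, with no two terms consecutive in the sequence.

987 + 233 + 89 + 21 + 1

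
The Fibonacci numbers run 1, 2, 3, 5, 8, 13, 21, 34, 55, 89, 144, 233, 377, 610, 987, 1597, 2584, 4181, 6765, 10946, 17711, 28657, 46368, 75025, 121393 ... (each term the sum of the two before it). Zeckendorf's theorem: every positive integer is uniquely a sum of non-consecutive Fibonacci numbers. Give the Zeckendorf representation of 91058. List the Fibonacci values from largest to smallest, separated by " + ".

75025 + 10946 + 4181 + 610 + 233 + 55 + 8

Greedily peel off the largest Fibonacci term at each step:
take 75025 (≤ 91058); 91058 − 75025 = 16033
take 10946 (≤ 16033); 16033 − 10946 = 5087
take 4181 (≤ 5087); 5087 − 4181 = 906
take 610 (≤ 906); 906 − 610 = 296
take 233 (≤ 296); 296 − 233 = 63
take 55 (≤ 63); 63 − 55 = 8
take 8 (≤ 8); 8 − 8 = 0
So 91058 = 75025 + 10946 + 4181 + 610 + 233 + 55 + 8, with no two terms consecutive in the sequence.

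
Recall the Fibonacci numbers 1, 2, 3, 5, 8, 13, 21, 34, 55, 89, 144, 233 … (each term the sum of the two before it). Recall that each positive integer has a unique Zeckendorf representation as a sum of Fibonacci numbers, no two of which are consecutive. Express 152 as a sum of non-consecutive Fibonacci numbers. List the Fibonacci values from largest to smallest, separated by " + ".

144 ≤ 152 < 233, so take 144; remainder 8
8 ≤ 8 < 13, so take 8; remainder 0
So 152 = 144 + 8, with no two terms consecutive in the sequence.

144 + 8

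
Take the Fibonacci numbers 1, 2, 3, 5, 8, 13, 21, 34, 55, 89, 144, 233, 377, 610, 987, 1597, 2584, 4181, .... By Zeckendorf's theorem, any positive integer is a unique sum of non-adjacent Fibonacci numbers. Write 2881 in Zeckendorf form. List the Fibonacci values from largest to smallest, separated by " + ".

2881 − 2584 = 297
297 − 233 = 64
64 − 55 = 9
9 − 8 = 1
1 − 1 = 0
So 2881 = 2584 + 233 + 55 + 8 + 1, with no two terms consecutive in the sequence.

2584 + 233 + 55 + 8 + 1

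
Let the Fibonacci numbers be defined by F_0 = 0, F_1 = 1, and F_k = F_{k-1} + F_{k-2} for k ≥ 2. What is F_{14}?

Iterating the recurrence up to F_{8} = 21 and F_{7} = 13:
F_{9} = F_{8} + F_{7} = 21 + 13 = 34
F_{10} = F_{9} + F_{8} = 34 + 21 = 55
F_{11} = F_{10} + F_{9} = 55 + 34 = 89
F_{12} = F_{11} + F_{10} = 89 + 55 = 144
F_{13} = F_{12} + F_{11} = 144 + 89 = 233
F_{14} = F_{13} + F_{12} = 233 + 144 = 377

377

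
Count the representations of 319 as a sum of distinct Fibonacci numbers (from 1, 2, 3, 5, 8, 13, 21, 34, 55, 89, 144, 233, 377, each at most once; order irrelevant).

Starting from the Zeckendorf form and repeatedly splitting a term F_k into F_{k−1} + F_{k−2} (when neither is already used) reaches every representation.
319 = 233+55+21+8+2 = 233+55+21+5+3+2 = 144+89+55+21+8+2 = … (5 more), for 8 in all.

8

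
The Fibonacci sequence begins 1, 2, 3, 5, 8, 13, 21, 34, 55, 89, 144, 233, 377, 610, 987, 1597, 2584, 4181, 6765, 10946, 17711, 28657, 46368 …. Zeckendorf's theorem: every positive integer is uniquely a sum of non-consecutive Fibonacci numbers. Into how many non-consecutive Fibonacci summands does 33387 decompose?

7

Repeatedly subtract the largest Fibonacci number that fits:
33387: greatest Fibonacci not exceeding it is 28657, leaving 4730
4730: greatest Fibonacci not exceeding it is 4181, leaving 549
549: greatest Fibonacci not exceeding it is 377, leaving 172
172: greatest Fibonacci not exceeding it is 144, leaving 28
28: greatest Fibonacci not exceeding it is 21, leaving 7
7: greatest Fibonacci not exceeding it is 5, leaving 2
2: greatest Fibonacci not exceeding it is 2, leaving 0
33387 = 28657 + 4181 + 377 + 144 + 21 + 5 + 2, which has 7 terms.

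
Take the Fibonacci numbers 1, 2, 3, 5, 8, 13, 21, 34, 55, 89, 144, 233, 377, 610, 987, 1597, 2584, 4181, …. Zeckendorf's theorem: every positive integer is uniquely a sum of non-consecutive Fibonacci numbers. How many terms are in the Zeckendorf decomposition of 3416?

6

Greedy algorithm:
largest Fibonacci ≤ 3416 is 2584; 3416 − 2584 = 832
largest Fibonacci ≤ 832 is 610; 832 − 610 = 222
largest Fibonacci ≤ 222 is 144; 222 − 144 = 78
largest Fibonacci ≤ 78 is 55; 78 − 55 = 23
largest Fibonacci ≤ 23 is 21; 23 − 21 = 2
largest Fibonacci ≤ 2 is 2; 2 − 2 = 0
3416 = 2584 + 610 + 144 + 55 + 21 + 2, which has 6 terms.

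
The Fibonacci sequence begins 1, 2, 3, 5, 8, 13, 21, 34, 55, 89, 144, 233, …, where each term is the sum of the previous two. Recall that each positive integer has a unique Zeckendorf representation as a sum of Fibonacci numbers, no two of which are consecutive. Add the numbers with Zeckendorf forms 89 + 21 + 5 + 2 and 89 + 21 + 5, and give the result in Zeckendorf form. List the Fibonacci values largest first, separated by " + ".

The two numbers are 117 and 115, so their sum is 232.
232: greatest Fibonacci not exceeding it is 144, leaving 88
88: greatest Fibonacci not exceeding it is 55, leaving 33
33: greatest Fibonacci not exceeding it is 21, leaving 12
12: greatest Fibonacci not exceeding it is 8, leaving 4
4: greatest Fibonacci not exceeding it is 3, leaving 1
1: greatest Fibonacci not exceeding it is 1, leaving 0

144 + 55 + 21 + 8 + 3 + 1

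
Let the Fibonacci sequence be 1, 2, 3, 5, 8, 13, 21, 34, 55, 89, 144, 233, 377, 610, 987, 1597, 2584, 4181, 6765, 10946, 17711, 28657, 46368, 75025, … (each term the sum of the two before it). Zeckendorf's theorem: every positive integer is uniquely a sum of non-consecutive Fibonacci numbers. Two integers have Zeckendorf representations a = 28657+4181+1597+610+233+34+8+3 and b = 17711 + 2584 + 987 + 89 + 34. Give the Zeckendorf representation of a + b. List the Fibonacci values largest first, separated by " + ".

The two numbers are 35323 and 21405, so their sum is 56728.
largest Fibonacci ≤ 56728 is 46368; 56728 − 46368 = 10360
largest Fibonacci ≤ 10360 is 6765; 10360 − 6765 = 3595
largest Fibonacci ≤ 3595 is 2584; 3595 − 2584 = 1011
largest Fibonacci ≤ 1011 is 987; 1011 − 987 = 24
largest Fibonacci ≤ 24 is 21; 24 − 21 = 3
largest Fibonacci ≤ 3 is 3; 3 − 3 = 0

46368 + 6765 + 2584 + 987 + 21 + 3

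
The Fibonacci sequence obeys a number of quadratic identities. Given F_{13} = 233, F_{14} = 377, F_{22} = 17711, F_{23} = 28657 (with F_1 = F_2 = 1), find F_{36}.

14930352

By the addition formula F_{m+n} = F_m F_{n+1} + F_{m−1} F_n with m=14, n=22: F_{36} = 377·28657 + 233·17711 = 10803689 + 4126663 = 14930352.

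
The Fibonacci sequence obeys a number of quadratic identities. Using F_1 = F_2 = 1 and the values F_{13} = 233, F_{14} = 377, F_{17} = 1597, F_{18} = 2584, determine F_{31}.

By the addition formula F_{m+n} = F_m F_{n+1} + F_{m−1} F_n with m=18, n=13: F_{31} = 2584·377 + 1597·233 = 974168 + 372101 = 1346269.

1346269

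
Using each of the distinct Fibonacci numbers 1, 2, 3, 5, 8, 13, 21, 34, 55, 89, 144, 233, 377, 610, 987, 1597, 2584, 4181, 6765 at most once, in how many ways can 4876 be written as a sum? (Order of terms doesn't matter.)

32

Each representation comes from the Zeckendorf form by replacing some F_k with F_{k−1} + F_{k−2} where possible.
4876 = 4181+610+55+21+8+1 = 4181+610+55+21+5+3+1 = 4181+377+233+55+21+8+1 = … (29 more), for 32 in all.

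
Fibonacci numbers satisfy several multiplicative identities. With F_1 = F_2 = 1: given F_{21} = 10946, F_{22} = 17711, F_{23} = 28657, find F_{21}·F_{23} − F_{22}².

10946·28657 − 17711² = 313679522 − 313679521 = 1. (Cassini's identity: F_{k−1}F_{k+1} − F_k² = (−1)^k.)

1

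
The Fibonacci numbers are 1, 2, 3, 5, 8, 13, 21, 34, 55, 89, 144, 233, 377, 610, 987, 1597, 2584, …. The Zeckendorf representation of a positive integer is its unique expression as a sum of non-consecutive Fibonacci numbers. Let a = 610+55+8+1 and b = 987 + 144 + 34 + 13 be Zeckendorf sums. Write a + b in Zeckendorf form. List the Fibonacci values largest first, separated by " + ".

1597 + 233 + 21 + 1

The two numbers are 674 and 1178, so their sum is 1852.
1852: greatest Fibonacci not exceeding it is 1597, leaving 255
255: greatest Fibonacci not exceeding it is 233, leaving 22
22: greatest Fibonacci not exceeding it is 21, leaving 1
1: greatest Fibonacci not exceeding it is 1, leaving 0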